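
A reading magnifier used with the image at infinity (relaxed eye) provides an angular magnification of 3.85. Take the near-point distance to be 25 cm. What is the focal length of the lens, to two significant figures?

For the image at infinity, M = D/f.
f = D/M = 25/3.85 = 6.494 cm.

6.5 cm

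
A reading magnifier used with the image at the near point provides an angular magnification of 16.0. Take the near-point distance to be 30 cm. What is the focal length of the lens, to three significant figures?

2.00 cm

For the image at the near point, M = 1 + D/f.
f = D/(M - 1) = 30/(16.0 - 1) = 2.000 cm.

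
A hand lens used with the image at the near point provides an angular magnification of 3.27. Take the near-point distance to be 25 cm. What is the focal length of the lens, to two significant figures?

For the image at the near point, M = 1 + D/f.
f = D/(M - 1) = 25/(3.27 - 1) = 11.013 cm.

11 cm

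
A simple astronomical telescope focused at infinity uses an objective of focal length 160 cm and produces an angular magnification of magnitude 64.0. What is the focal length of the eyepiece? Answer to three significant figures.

|M| = f_obj/f_eye, so f_eye = f_obj/|M| = 160/64.0 = 2.500 cm.

2.50 cm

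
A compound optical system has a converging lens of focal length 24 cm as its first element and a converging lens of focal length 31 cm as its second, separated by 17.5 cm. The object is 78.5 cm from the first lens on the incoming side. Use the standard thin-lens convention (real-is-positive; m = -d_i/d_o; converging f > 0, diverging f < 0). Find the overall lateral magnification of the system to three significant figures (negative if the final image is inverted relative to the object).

-0.284

First lens: d_i1 = 1/(1/24 - 1/78.5) = 34.569 cm.
m_1 = -(34.569)/78.5 = -0.4404.
This image would form 34.569 cm past lens 1, i.e. 17.069 cm beyond lens 2, so it is a virtual object for lens 2: d_o2 = 17.5 - 34.569 = -17.069 cm.
Second lens: d_i2 = 1/(1/31 - 1/(-17.069)) = 11.008 cm.
m_2 = -(11.008)/(-17.069) = 0.6449.
Overall magnification: m = m_1 m_2 = -0.2840.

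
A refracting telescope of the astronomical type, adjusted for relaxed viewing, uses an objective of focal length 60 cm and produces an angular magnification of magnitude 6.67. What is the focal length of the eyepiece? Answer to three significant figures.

|M| = f_obj/f_eye, so f_eye = f_obj/|M| = 60/6.67 = 8.996 cm.

9.00 cm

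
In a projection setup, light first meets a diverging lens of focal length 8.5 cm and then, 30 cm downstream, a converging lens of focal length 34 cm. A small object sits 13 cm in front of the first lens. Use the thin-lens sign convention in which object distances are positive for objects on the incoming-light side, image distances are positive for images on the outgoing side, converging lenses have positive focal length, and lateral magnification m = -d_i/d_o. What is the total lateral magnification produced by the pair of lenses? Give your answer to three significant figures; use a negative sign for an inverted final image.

First lens: d_i1 = 1/(1/(-8.5) - 1/13) = -5.140 cm.
m_1 = -(-5.140)/13 = 0.3953.
The intermediate image is virtual, 5.140 cm to the left of lens 1, so d_o2 = L - d_i1 = 30 - (-5.140) = 35.140 cm.
Second lens: d_i2 = 1/(1/34 - 1/(35.140)) = 1048.449 cm.
m_2 = -(1048.449)/(35.140) = -29.8367.
Overall magnification: m = m_1 m_2 = -11.7959.

-11.8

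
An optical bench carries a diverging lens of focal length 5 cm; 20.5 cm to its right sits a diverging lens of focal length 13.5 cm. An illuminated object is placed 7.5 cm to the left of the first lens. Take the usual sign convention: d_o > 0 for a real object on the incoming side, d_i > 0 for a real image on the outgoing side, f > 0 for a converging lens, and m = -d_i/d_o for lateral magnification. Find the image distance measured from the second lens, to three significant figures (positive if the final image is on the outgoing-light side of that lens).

-8.57 cm

Applying the thin-lens equation to the first lens, 1/(-5) = 1/7.5 + 1/d_i1, which gives d_i1 = -3.000 cm.
The intermediate image is virtual, 3.000 cm to the left of lens 1, so d_o2 = L - d_i1 = 20.5 - (-3.000) = 23.500 cm.
Applying the thin-lens equation again with f_2 = -13.5 cm and d_o2 = 23.500 cm gives d_i2 = -8.574 cm.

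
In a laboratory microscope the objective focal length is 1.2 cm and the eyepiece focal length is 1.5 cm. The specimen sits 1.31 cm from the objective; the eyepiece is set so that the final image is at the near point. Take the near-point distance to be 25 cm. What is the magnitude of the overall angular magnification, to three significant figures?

Objective: 1/d_i = 1/f_obj - 1/d_o = 1/1.2 - 1/1.31 = 0.06997 cm^-1, so d_i = 14.291 cm.
m_obj = -d_i/d_o = -14.291/1.31 = -10.909.
Eyepiece angular magnification (image at near point): M_eye = 1 + D/f_e = 1 + 25/1.5 = 17.667.
Overall M = m_obj x M_eye = (-10.909)(17.667) = -192.73.
|M| = 192.73.

193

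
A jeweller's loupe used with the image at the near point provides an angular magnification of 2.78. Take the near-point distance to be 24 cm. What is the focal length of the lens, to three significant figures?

13.5 cm

For the image at the near point, M = 1 + D/f.
f = D/(M - 1) = 24/(2.78 - 1) = 13.483 cm.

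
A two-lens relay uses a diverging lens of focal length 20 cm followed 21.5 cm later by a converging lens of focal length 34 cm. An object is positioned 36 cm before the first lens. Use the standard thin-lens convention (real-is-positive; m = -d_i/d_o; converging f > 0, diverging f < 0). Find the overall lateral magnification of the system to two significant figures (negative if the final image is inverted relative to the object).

First lens: d_i1 = 1/(1/(-20) - 1/36) = -12.857 cm.
m_1 = -(-12.857)/36 = 0.3571.
The intermediate image is virtual, 12.857 cm to the left of lens 1, so d_o2 = L - d_i1 = 21.5 - (-12.857) = 34.357 cm.
Second lens: d_i2 = 1/(1/34 - 1/(34.357)) = 3270.800 cm.
m_2 = -(3270.800)/(34.357) = -95.2000.
Total m = m_1 x m_2 = (0.3571)(-95.2000) = -34.0000.

-34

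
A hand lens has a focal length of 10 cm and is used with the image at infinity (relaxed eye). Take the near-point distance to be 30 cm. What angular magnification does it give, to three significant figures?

M = D/f = 30/10 = 3.000.

3.00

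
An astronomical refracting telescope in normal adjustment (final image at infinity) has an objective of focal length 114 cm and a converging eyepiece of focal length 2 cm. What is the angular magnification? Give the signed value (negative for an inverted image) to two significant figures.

-57

M = -f_obj/f_eye = -114/(2) = -57.000.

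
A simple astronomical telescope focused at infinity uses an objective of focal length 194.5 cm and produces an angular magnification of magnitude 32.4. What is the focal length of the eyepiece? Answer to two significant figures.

6.0 cm

|M| = f_obj/f_eye, so f_eye = f_obj/|M| = 194.5/32.4 = 6.003 cm.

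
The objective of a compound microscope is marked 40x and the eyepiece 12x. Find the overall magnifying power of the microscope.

480

The overall magnification of a compound microscope is the product of the objective and eyepiece magnifications:
M = M_obj x M_eye = 40 x 12 = 480.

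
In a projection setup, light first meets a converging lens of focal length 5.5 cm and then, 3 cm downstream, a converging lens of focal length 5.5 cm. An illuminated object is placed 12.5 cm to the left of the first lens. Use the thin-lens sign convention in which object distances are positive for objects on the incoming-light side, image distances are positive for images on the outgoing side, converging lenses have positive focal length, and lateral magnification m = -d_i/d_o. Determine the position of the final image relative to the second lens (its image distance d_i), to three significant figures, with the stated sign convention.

3.04 cm

Lens 1: 1/d_i1 = 1/f_1 - 1/d_o1 = 1/5.5 - 1/12.5 = 0.10182 cm^-1, so d_i1 = 9.821 cm.
Since 9.821 cm > 3 cm, the first image lies past the second lens and serves as a virtual object: d_o2 = L - d_i1 = -6.821 cm.
Lens 2: 1/d_i2 = 1/f_2 - 1/d_o2 = 1/5.5 - 1/(-6.821) = 0.32842 cm^-1, so d_i2 = 3.045 cm.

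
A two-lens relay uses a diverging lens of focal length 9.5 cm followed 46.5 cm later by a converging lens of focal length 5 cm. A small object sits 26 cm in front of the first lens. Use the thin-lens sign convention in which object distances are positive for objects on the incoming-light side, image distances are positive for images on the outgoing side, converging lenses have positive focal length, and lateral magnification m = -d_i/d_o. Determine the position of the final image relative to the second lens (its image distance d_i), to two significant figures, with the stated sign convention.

5.5 cm

First lens: d_i1 = 1/(1/(-9.5) - 1/26) = -6.958 cm.
The intermediate image is virtual, 6.958 cm to the left of lens 1, so d_o2 = L - d_i1 = 46.5 - (-6.958) = 53.458 cm.
Second lens: d_i2 = 1/(1/5 - 1/(53.458)) = 5.516 cm.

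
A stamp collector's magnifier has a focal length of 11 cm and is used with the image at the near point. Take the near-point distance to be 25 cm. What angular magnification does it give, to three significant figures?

3.27

M = 1 + D/f = 1 + 25/11 = 3.273.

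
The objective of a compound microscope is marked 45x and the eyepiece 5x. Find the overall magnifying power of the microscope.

225

The overall magnification of a compound microscope is the product of the objective and eyepiece magnifications:
M = M_obj x M_eye = 45 x 5 = 225.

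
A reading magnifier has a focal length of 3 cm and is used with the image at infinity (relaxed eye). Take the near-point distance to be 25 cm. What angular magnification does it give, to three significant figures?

M = D/f = 25/3 = 8.333.

8.33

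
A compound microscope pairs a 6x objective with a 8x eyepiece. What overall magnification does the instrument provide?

48

The overall magnification of a compound microscope is the product of the objective and eyepiece magnifications:
M = M_obj x M_eye = 6 x 8 = 48.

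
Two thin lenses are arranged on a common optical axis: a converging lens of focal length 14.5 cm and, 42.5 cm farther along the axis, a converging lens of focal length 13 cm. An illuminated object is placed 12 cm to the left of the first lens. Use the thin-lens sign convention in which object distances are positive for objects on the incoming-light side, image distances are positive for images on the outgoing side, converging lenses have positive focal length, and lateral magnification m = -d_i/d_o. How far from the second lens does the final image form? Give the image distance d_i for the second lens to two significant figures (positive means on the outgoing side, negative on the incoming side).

15 cm

Lens 1: 1/d_i1 = 1/f_1 - 1/d_o1 = 1/14.5 - 1/12 = -0.01437 cm^-1, so d_i1 = -69.600 cm.
With d_i1 < 0 the first image is virtual and lies on the object side; the object distance for lens 2 is d_o2 = 42.5 - (-69.600) = 112.100 cm.
Lens 2: 1/d_i2 = 1/f_2 - 1/d_o2 = 1/13 - 1/(112.100) = 0.06800 cm^-1, so d_i2 = 14.705 cm.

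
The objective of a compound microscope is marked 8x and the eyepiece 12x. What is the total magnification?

The overall magnification of a compound microscope is the product of the objective and eyepiece magnifications:
M = M_obj x M_eye = 8 x 12 = 96.

96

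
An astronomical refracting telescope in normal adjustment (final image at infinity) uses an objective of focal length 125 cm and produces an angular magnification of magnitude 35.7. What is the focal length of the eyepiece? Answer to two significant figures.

|M| = f_obj/f_eye, so f_eye = f_obj/|M| = 125/35.7 = 3.501 cm.

3.5 cm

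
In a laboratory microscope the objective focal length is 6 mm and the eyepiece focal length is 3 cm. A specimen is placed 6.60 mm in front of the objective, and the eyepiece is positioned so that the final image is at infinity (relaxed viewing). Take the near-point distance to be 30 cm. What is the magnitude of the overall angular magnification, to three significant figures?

Convert to cm: f_obj = 6 mm = 0.6 cm; d_o = 6.60 mm = 0.66 cm.
Objective: 1/d_i = 1/f_obj - 1/d_o = 1/0.6 - 1/0.66 = 0.15152 cm^-1, so d_i = 6.600 cm.
m_obj = -d_i/d_o = -6.600/0.66 = -10.000.
Eyepiece angular magnification (image at infinity): M_eye = D/f_e = 30/3 = 10.000.
Overall M = m_obj x M_eye = (-10.000)(10.000) = -100.00.
|M| = 100.00.

100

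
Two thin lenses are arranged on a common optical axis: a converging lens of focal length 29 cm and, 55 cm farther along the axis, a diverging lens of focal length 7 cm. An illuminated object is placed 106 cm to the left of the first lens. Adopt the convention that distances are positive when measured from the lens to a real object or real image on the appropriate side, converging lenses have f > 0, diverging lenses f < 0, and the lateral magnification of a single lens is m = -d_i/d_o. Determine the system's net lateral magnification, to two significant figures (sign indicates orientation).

-0.12

Applying the thin-lens equation to the first lens, 1/29 = 1/106 + 1/d_i1, which gives d_i1 = 39.922 cm.
Its lateral magnification is m_1 = -d_i1/d_o1 = -(39.922)/106 = -0.3766.
That image sits 15.078 cm in front of the second lens, so d_o2 = 15.078 cm.
Applying the thin-lens equation again with f_2 = -7 cm and d_o2 = 15.078 cm gives d_i2 = -4.781 cm.
m_2 = -(-4.781)/(15.078) = 0.3171.
The system's lateral magnification is m_1 m_2 = (-0.3766)(0.3171) = -0.1194.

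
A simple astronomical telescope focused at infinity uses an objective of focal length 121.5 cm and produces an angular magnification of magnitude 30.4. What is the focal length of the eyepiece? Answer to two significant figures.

|M| = f_obj/f_eye, so f_eye = f_obj/|M| = 121.5/30.4 = 3.997 cm.

4.0 cm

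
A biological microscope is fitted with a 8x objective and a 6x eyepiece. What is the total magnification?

The overall magnification of a compound microscope is the product of the objective and eyepiece magnifications:
M = M_obj x M_eye = 8 x 6 = 48.

48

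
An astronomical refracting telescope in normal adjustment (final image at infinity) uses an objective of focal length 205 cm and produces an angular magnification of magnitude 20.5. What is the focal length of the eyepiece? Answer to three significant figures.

|M| = f_obj/f_eye, so f_eye = f_obj/|M| = 205/20.5 = 10.000 cm.

10.0 cm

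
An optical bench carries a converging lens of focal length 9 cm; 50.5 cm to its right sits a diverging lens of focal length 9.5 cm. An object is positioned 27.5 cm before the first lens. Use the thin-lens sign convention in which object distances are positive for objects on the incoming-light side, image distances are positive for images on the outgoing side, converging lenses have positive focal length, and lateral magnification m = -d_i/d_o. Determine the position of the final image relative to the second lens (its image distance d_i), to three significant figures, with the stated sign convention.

-7.56 cm

First lens: d_i1 = 1/(1/9 - 1/27.5) = 13.378 cm.
Object distance for lens 2: d_o2 = 50.5 - 13.378 = 37.122 cm.
Second lens: d_i2 = 1/(1/(-9.5) - 1/(37.122)) = -7.564 cm.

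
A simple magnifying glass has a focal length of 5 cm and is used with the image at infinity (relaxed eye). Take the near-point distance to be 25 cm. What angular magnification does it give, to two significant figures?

5.0

M = D/f = 25/5 = 5.000.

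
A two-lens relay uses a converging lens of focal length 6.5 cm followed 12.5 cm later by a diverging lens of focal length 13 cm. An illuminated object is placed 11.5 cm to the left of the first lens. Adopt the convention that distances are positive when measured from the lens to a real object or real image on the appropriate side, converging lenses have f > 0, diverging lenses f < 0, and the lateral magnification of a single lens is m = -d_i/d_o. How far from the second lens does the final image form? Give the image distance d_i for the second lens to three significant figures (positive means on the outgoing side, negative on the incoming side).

3.02 cm

Lens 1: 1/d_i1 = 1/f_1 - 1/d_o1 = 1/6.5 - 1/11.5 = 0.06689 cm^-1, so d_i1 = 14.950 cm.
Since 14.950 cm > 12.5 cm, the first image lies past the second lens and serves as a virtual object: d_o2 = L - d_i1 = -2.450 cm.
Lens 2: 1/d_i2 = 1/f_2 - 1/d_o2 = 1/(-13) - 1/(-2.450) = 0.33124 cm^-1, so d_i2 = 3.019 cm.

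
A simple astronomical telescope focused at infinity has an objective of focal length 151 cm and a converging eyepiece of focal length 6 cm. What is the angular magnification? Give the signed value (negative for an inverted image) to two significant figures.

-25

M = -f_obj/f_eye = -151/(6) = -25.167.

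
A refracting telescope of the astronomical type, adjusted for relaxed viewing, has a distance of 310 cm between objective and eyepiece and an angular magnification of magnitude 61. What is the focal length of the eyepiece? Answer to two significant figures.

In normal adjustment the tube length equals f_obj + f_eye and |M| = f_obj/f_eye.
So f_obj = 61 f_eye and 61 f_eye + f_eye = 310 cm, giving f_eye = 310/62 = 5.000 cm and f_obj = 305.000 cm.

5.0 cm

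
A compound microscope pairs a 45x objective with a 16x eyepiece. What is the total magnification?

The overall magnification of a compound microscope is the product of the objective and eyepiece magnifications:
M = M_obj x M_eye = 45 x 16 = 720.

720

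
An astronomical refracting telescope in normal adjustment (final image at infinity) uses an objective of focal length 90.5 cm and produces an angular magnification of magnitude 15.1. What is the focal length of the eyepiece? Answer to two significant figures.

|M| = f_obj/f_eye, so f_eye = f_obj/|M| = 90.5/15.1 = 5.993 cm.

6.0 cm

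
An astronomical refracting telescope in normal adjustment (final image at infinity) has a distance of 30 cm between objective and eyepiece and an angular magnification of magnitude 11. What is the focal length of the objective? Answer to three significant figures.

27.5 cm

In normal adjustment the tube length equals f_obj + f_eye and |M| = f_obj/f_eye.
So f_obj = 11 f_eye and 11 f_eye + f_eye = 30 cm, giving f_eye = 30/12 = 2.500 cm and f_obj = 27.500 cm.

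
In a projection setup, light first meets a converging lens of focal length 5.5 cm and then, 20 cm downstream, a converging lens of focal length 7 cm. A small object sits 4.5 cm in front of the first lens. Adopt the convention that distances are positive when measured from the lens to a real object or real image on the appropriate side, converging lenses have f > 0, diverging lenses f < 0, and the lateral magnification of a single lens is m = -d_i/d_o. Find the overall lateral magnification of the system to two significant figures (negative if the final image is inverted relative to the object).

Lens 1: 1/d_i1 = 1/f_1 - 1/d_o1 = 1/5.5 - 1/4.5 = -0.04040 cm^-1, so d_i1 = -24.750 cm.
m_1 = -(-24.750)/4.5 = 5.5000.
With d_i1 < 0 the first image is virtual and lies on the object side; the object distance for lens 2 is d_o2 = 20 - (-24.750) = 44.750 cm.
Lens 2: 1/d_i2 = 1/f_2 - 1/d_o2 = 1/7 - 1/(44.750) = 0.12051 cm^-1, so d_i2 = 8.298 cm.
m_2 = -(8.298)/(44.750) = -0.1854.
Overall magnification: m = m_1 m_2 = -1.0199.

-1.0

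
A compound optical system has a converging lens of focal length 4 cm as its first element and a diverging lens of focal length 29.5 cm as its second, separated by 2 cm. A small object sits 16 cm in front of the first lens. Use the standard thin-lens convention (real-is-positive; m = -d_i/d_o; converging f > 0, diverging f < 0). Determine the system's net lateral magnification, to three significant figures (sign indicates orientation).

Lens 1: 1/d_i1 = 1/f_1 - 1/d_o1 = 1/4 - 1/16 = 0.18750 cm^-1, so d_i1 = 5.333 cm.
m_1 = -(5.333)/16 = -0.3333.
This image would form 5.333 cm past lens 1, i.e. 3.333 cm beyond lens 2, so it is a virtual object for lens 2: d_o2 = 2 - 5.333 = -3.333 cm.
Lens 2: 1/d_i2 = 1/f_2 - 1/d_o2 = 1/(-29.5) - 1/(-3.333) = 0.26610 cm^-1, so d_i2 = 3.758 cm.
m_2 = -(3.758)/(-3.333) = 1.1274.
The system's lateral magnification is m_1 m_2 = (-0.3333)(1.1274) = -0.3758.

-0.376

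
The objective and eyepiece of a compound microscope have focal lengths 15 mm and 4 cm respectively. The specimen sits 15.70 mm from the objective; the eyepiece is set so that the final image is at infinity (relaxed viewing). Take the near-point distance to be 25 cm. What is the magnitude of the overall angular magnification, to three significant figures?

134

Convert to cm: f_obj = 15 mm = 1.5 cm; d_o = 15.70 mm = 1.57 cm.
Objective: 1/d_i = 1/f_obj - 1/d_o = 1/1.5 - 1/1.57 = 0.02972 cm^-1, so d_i = 33.643 cm.
m_obj = -d_i/d_o = -33.643/1.57 = -21.429.
Eyepiece angular magnification (image at infinity): M_eye = D/f_e = 25/4 = 6.250.
Overall M = m_obj x M_eye = (-21.429)(6.250) = -133.93.
|M| = 133.93.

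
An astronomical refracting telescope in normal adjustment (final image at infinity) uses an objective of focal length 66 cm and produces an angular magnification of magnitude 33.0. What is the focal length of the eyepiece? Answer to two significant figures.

2.0 cm

|M| = f_obj/f_eye, so f_eye = f_obj/|M| = 66/33.0 = 2.000 cm.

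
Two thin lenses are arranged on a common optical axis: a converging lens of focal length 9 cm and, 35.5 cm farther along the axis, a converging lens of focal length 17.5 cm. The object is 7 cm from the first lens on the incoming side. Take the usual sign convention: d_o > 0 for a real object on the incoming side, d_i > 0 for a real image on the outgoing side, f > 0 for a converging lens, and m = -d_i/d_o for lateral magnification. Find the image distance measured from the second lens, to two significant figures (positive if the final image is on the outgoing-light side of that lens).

Lens 1: 1/d_i1 = 1/f_1 - 1/d_o1 = 1/9 - 1/7 = -0.03175 cm^-1, so d_i1 = -31.500 cm.
With d_i1 < 0 the first image is virtual and lies on the object side; the object distance for lens 2 is d_o2 = 35.5 - (-31.500) = 67.000 cm.
Lens 2: 1/d_i2 = 1/f_2 - 1/d_o2 = 1/17.5 - 1/(67.000) = 0.04222 cm^-1, so d_i2 = 23.687 cm.

24 cm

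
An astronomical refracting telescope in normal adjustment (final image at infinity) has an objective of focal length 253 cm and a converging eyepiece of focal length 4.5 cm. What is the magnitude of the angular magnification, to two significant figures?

56

|M| = f_obj/|f_eye| = 253/4.5 = 56.222.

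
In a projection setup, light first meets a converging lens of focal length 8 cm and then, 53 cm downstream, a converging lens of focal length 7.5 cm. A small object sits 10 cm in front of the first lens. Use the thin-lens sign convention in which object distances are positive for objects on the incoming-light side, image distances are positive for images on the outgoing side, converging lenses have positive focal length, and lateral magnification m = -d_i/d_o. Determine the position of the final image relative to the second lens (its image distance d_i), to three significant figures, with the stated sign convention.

17.7 cm

Applying the thin-lens equation to the first lens, 1/8 = 1/10 + 1/d_i1, which gives d_i1 = 40.000 cm.
That image sits 13.000 cm in front of the second lens, so d_o2 = 13.000 cm.
Applying the thin-lens equation again with f_2 = 7.5 cm and d_o2 = 13.000 cm gives d_i2 = 17.727 cm.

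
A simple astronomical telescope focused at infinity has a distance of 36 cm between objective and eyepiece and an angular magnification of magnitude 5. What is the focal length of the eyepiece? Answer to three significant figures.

6.00 cm

In normal adjustment the tube length equals f_obj + f_eye and |M| = f_obj/f_eye.
So f_obj = 5 f_eye and 5 f_eye + f_eye = 36 cm, giving f_eye = 36/6 = 6.000 cm and f_obj = 30.000 cm.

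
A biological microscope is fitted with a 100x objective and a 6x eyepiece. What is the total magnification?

The overall magnification of a compound microscope is the product of the objective and eyepiece magnifications:
M = M_obj x M_eye = 100 x 6 = 600.

600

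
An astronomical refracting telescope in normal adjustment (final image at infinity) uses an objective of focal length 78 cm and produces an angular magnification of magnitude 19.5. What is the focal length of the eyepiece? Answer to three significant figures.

|M| = f_obj/f_eye, so f_eye = f_obj/|M| = 78/19.5 = 4.000 cm.

4.00 cm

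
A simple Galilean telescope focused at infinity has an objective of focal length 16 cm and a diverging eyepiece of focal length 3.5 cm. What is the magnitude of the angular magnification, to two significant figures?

4.6

|M| = f_obj/|f_eye| = 16/3.5 = 4.571.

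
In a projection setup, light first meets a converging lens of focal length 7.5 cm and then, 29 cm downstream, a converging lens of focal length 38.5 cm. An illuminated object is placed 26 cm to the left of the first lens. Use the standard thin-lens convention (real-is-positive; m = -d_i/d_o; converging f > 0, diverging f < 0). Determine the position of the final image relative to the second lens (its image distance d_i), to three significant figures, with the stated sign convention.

Lens 1: 1/d_i1 = 1/f_1 - 1/d_o1 = 1/7.5 - 1/26 = 0.09487 cm^-1, so d_i1 = 10.541 cm.
The intermediate image is 10.541 cm to the right of lens 1, so d_o2 = L - d_i1 = 29 - 10.541 = 18.459 cm.
Lens 2: 1/d_i2 = 1/f_2 - 1/d_o2 = 1/38.5 - 1/(18.459) = -0.02820 cm^-1, so d_i2 = -35.463 cm.

-35.5 cm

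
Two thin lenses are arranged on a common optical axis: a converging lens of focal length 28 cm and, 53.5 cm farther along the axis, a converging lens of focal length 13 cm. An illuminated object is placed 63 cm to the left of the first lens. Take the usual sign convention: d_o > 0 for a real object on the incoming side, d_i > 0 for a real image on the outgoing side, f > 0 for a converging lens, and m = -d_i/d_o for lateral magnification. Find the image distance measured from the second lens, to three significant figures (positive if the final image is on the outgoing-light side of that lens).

-4.07 cm

Lens 1: 1/d_i1 = 1/f_1 - 1/d_o1 = 1/28 - 1/63 = 0.01984 cm^-1, so d_i1 = 50.400 cm.
Object distance for lens 2: d_o2 = 53.5 - 50.400 = 3.100 cm.
Lens 2: 1/d_i2 = 1/f_2 - 1/d_o2 = 1/13 - 1/(3.100) = -0.24566 cm^-1, so d_i2 = -4.071 cm.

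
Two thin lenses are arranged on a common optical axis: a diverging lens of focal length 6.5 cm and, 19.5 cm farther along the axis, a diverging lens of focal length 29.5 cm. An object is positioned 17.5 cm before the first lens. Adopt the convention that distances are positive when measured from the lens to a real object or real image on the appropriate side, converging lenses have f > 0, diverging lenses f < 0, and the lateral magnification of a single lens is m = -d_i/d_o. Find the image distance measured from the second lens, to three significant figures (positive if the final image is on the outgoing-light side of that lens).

Lens 1: 1/d_i1 = 1/f_1 - 1/d_o1 = 1/(-6.5) - 1/17.5 = -0.21099 cm^-1, so d_i1 = -4.740 cm.
With d_i1 < 0 the first image is virtual and lies on the object side; the object distance for lens 2 is d_o2 = 19.5 - (-4.740) = 24.240 cm.
Lens 2: 1/d_i2 = 1/f_2 - 1/d_o2 = 1/(-29.5) - 1/(24.240) = -0.07515 cm^-1, so d_i2 = -13.306 cm.

-13.3 cm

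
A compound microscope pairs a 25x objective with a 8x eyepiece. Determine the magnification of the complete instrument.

The overall magnification of a compound microscope is the product of the objective and eyepiece magnifications:
M = M_obj x M_eye = 25 x 8 = 200.

200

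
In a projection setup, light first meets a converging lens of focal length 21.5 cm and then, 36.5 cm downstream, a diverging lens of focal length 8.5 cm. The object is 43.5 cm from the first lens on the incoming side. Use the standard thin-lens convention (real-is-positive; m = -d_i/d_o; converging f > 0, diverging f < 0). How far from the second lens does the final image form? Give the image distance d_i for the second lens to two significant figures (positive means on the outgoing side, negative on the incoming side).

21 cm

Lens 1: 1/d_i1 = 1/f_1 - 1/d_o1 = 1/21.5 - 1/43.5 = 0.02352 cm^-1, so d_i1 = 42.511 cm.
Since 42.511 cm > 36.5 cm, the first image lies past the second lens and serves as a virtual object: d_o2 = L - d_i1 = -6.011 cm.
Lens 2: 1/d_i2 = 1/f_2 - 1/d_o2 = 1/(-8.5) - 1/(-6.011) = 0.04870 cm^-1, so d_i2 = 20.532 cm.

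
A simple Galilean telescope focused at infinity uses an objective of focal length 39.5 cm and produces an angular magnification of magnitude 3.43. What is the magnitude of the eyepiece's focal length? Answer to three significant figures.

|M| = f_obj/|f_eye|, so |f_eye| = f_obj/|M| = 39.5/3.43 = 11.516 cm.
(The eyepiece is diverging, so its signed focal length is -11.516 cm.)

11.5 cm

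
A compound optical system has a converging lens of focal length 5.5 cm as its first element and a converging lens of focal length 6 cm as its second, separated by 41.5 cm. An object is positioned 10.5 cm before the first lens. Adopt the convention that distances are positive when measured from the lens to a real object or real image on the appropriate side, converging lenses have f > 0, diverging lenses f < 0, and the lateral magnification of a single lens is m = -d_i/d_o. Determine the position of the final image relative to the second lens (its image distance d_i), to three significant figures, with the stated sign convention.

Applying the thin-lens equation to the first lens, 1/5.5 = 1/10.5 + 1/d_i1, which gives d_i1 = 11.550 cm.
That image sits 29.950 cm in front of the second lens, so d_o2 = 29.950 cm.
Applying the thin-lens equation again with f_2 = 6 cm and d_o2 = 29.950 cm gives d_i2 = 7.503 cm.

7.50 cm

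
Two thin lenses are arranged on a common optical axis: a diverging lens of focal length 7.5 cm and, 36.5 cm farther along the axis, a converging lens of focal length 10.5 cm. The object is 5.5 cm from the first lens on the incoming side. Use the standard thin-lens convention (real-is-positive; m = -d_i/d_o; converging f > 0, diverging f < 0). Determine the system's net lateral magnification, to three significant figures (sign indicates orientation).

First lens: d_i1 = 1/(1/(-7.5) - 1/5.5) = -3.173 cm.
m_1 = -(-3.173)/5.5 = 0.5769.
With d_i1 < 0 the first image is virtual and lies on the object side; the object distance for lens 2 is d_o2 = 36.5 - (-3.173) = 39.673 cm.
Second lens: d_i2 = 1/(1/10.5 - 1/(39.673)) = 14.279 cm.
m_2 = -(14.279)/(39.673) = -0.3599.
Overall magnification: m = m_1 m_2 = -0.2076.

-0.208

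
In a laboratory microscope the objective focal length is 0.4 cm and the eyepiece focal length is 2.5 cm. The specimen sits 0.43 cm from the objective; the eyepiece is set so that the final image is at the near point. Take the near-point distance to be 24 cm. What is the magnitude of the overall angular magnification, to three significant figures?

141

Objective: 1/d_i = 1/f_obj - 1/d_o = 1/0.4 - 1/0.43 = 0.17442 cm^-1, so d_i = 5.733 cm.
m_obj = -d_i/d_o = -5.733/0.43 = -13.333.
Eyepiece angular magnification (image at near point): M_eye = 1 + D/f_e = 1 + 24/2.5 = 10.600.
Overall M = m_obj x M_eye = (-13.333)(10.600) = -141.33.
|M| = 141.33.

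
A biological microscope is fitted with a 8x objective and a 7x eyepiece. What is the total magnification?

The overall magnification of a compound microscope is the product of the objective and eyepiece magnifications:
M = M_obj x M_eye = 8 x 7 = 56.

56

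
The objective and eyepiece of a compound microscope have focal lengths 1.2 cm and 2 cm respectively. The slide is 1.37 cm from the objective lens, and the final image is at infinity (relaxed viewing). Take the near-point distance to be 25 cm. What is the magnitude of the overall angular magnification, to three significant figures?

88.2

Objective: 1/d_i = 1/f_obj - 1/d_o = 1/1.2 - 1/1.37 = 0.10341 cm^-1, so d_i = 9.671 cm.
m_obj = -d_i/d_o = -9.671/1.37 = -7.059.
Eyepiece angular magnification (image at infinity): M_eye = D/f_e = 25/2 = 12.500.
Overall M = m_obj x M_eye = (-7.059)(12.500) = -88.24.
|M| = 88.24.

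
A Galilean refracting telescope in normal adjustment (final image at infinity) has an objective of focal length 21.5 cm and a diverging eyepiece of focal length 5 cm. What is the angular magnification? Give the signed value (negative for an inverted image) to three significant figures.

4.30

M = -f_obj/f_eye = -21.5/(-5) = 4.300.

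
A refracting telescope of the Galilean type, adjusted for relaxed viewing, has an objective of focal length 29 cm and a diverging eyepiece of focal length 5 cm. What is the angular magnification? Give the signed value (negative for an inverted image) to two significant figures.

M = -f_obj/f_eye = -29/(-5) = 5.800.

5.8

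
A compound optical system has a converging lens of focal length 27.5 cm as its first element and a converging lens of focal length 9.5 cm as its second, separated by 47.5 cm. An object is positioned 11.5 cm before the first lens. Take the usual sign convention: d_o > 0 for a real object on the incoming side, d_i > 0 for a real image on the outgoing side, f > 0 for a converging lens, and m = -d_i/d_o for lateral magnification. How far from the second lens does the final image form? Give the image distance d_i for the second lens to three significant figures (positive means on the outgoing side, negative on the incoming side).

11.1 cm

Lens 1: 1/d_i1 = 1/f_1 - 1/d_o1 = 1/27.5 - 1/11.5 = -0.05059 cm^-1, so d_i1 = -19.766 cm.
The intermediate image is virtual, 19.766 cm to the left of lens 1, so d_o2 = L - d_i1 = 47.5 - (-19.766) = 67.266 cm.
Lens 2: 1/d_i2 = 1/f_2 - 1/d_o2 = 1/9.5 - 1/(67.266) = 0.09040 cm^-1, so d_i2 = 11.062 cm.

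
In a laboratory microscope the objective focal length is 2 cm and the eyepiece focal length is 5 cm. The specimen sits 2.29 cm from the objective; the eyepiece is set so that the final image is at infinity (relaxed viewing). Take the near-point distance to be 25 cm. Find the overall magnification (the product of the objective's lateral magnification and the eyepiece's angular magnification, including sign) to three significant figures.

-34.5

Objective: 1/d_i = 1/f_obj - 1/d_o = 1/2 - 1/2.29 = 0.06332 cm^-1, so d_i = 15.793 cm.
m_obj = -d_i/d_o = -15.793/2.29 = -6.897.
Eyepiece angular magnification (image at infinity): M_eye = D/f_e = 25/5 = 5.000.
Overall M = m_obj x M_eye = (-6.897)(5.000) = -34.48.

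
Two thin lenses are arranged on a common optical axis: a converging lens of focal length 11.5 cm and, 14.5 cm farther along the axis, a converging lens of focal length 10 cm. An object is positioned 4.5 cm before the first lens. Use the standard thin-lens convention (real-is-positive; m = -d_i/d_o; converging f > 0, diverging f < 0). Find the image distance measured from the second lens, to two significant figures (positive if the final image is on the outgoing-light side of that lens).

First lens: d_i1 = 1/(1/11.5 - 1/4.5) = -7.393 cm.
With d_i1 < 0 the first image is virtual and lies on the object side; the object distance for lens 2 is d_o2 = 14.5 - (-7.393) = 21.893 cm.
Second lens: d_i2 = 1/(1/10 - 1/(21.893)) = 18.408 cm.

18 cm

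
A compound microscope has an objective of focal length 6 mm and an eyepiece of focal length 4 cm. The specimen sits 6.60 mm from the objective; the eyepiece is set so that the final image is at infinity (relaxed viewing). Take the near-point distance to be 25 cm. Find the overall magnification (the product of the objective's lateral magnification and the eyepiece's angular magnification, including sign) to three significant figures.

Convert to cm: f_obj = 6 mm = 0.6 cm; d_o = 6.60 mm = 0.66 cm.
Objective: 1/d_i = 1/f_obj - 1/d_o = 1/0.6 - 1/0.66 = 0.15152 cm^-1, so d_i = 6.600 cm.
m_obj = -d_i/d_o = -6.600/0.66 = -10.000.
Eyepiece angular magnification (image at infinity): M_eye = D/f_e = 25/4 = 6.250.
Overall M = m_obj x M_eye = (-10.000)(6.250) = -62.50.

-62.5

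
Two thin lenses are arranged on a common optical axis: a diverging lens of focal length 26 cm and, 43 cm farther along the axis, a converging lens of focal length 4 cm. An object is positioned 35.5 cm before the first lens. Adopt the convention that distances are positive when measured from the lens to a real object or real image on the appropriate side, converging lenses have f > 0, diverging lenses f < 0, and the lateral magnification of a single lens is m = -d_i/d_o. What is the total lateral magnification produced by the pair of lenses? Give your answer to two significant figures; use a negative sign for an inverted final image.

Applying the thin-lens equation to the first lens, 1/(-26) = 1/35.5 + 1/d_i1, which gives d_i1 = -15.008 cm.
Its lateral magnification is m_1 = -d_i1/d_o1 = -(-15.008)/35.5 = 0.4228.
With d_i1 < 0 the first image is virtual and lies on the object side; the object distance for lens 2 is d_o2 = 43 - (-15.008) = 58.008 cm.
Applying the thin-lens equation again with f_2 = 4 cm and d_o2 = 58.008 cm gives d_i2 = 4.296 cm.
m_2 = -(4.296)/(58.008) = -0.0741.
The system's lateral magnification is m_1 m_2 = (0.4228)(-0.0741) = -0.0313.

-0.031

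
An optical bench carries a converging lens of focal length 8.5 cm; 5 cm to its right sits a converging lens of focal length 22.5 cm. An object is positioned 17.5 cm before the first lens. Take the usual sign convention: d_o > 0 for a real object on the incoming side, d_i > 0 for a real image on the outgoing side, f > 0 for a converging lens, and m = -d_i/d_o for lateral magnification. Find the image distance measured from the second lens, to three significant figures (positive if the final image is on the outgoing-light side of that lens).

Applying the thin-lens equation to the first lens, 1/8.5 = 1/17.5 + 1/d_i1, which gives d_i1 = 16.528 cm.
Since 16.528 cm > 5 cm, the first image lies past the second lens and serves as a virtual object: d_o2 = L - d_i1 = -11.528 cm.
Applying the thin-lens equation again with f_2 = 22.5 cm and d_o2 = -11.528 cm gives d_i2 = 7.622 cm.

7.62 cm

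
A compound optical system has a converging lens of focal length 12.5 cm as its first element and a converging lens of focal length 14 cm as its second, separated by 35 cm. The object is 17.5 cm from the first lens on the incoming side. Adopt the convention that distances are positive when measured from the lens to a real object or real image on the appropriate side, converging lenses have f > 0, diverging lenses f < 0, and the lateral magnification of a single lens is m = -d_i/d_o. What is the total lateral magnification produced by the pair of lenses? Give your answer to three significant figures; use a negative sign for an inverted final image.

-1.54

Applying the thin-lens equation to the first lens, 1/12.5 = 1/17.5 + 1/d_i1, which gives d_i1 = 43.750 cm.
Its lateral magnification is m_1 = -d_i1/d_o1 = -(43.750)/17.5 = -2.5000.
This image would form 43.750 cm past lens 1, i.e. 8.750 cm beyond lens 2, so it is a virtual object for lens 2: d_o2 = 35 - 43.750 = -8.750 cm.
Applying the thin-lens equation again with f_2 = 14 cm and d_o2 = -8.750 cm gives d_i2 = 5.385 cm.
m_2 = -(5.385)/(-8.750) = 0.6154.
Overall magnification: m = m_1 m_2 = -1.5385.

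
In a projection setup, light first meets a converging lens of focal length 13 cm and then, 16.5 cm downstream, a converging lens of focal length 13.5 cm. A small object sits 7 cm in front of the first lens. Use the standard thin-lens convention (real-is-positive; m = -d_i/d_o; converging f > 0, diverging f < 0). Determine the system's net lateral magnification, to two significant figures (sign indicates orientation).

Applying the thin-lens equation to the first lens, 1/13 = 1/7 + 1/d_i1, which gives d_i1 = -15.167 cm.
Its lateral magnification is m_1 = -d_i1/d_o1 = -(-15.167)/7 = 2.1667.
The intermediate image is virtual, 15.167 cm to the left of lens 1, so d_o2 = L - d_i1 = 16.5 - (-15.167) = 31.667 cm.
Applying the thin-lens equation again with f_2 = 13.5 cm and d_o2 = 31.667 cm gives d_i2 = 23.532 cm.
m_2 = -(23.532)/(31.667) = -0.7431.
The system's lateral magnification is m_1 m_2 = (2.1667)(-0.7431) = -1.6101.

-1.6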